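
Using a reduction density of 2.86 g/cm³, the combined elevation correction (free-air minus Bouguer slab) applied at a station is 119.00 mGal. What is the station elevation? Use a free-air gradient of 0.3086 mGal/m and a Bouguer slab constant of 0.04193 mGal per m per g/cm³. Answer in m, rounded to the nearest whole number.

631

Combined gradient = 0.3086 − 0.04193 × 2.86 = 0.1886802 mGal/m
h = 119.00 / 0.1886802 = 630.70 m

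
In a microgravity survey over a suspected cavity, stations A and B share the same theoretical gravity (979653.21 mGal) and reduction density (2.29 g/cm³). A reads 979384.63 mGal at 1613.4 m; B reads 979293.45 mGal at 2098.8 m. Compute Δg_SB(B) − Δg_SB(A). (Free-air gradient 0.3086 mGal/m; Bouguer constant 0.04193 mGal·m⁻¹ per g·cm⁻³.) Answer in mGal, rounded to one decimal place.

12.0

Δg_SB(A) = 979384.63 − 979653.21 + 0.3086×1613.4 − 0.04193×2.29×1613.4 = 74.40 mGal
Δg_SB(B) = 979293.45 − 979653.21 + 0.3086×2098.8 − 0.04193×2.29×2098.8 = 86.40 mGal
Difference = 86.40 − (74.40) = 12.00 mGal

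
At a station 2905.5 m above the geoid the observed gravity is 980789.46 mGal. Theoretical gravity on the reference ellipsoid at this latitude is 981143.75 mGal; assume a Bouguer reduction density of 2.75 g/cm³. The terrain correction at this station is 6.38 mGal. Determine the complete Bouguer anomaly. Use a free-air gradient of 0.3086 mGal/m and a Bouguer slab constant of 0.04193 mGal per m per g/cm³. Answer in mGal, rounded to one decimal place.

Free-air correction = 0.3086 × 2905.5 = 896.64 mGal
Free-air anomaly = 980789.46 − 981143.75 + (896.64) = 542.35 mGal
Bouguer slab correction = 0.04193 × 2.75 × 2905.5 = 335.03 mGal
Simple Bouguer anomaly = 542.35 − (335.03) = 207.32 mGal
Complete Bouguer anomaly = 207.32 + 6.38 = 213.70 mGal

213.7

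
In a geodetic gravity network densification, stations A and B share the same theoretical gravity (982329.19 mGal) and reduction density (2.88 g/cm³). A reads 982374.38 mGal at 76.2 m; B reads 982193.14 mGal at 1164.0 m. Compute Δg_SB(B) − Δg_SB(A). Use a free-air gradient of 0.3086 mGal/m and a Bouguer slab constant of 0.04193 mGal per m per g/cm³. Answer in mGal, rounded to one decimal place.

23.1

Δg_SB(A) = 982374.38 − 982329.19 + 0.3086×76.2 − 0.04193×2.88×76.2 = 59.50 mGal
Δg_SB(B) = 982193.14 − 982329.19 + 0.3086×1164.0 − 0.04193×2.88×1164.0 = 82.60 mGal
Difference = 82.60 − (59.50) = 23.10 mGal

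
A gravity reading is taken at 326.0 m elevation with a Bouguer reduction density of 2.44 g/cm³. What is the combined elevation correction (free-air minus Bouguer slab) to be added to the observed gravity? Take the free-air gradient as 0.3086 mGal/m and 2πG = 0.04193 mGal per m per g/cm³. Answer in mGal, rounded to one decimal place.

Combined gradient = 0.3086 − 0.04193 × 2.44 = 0.2062908 mGal/m
Combined elevation correction = 0.2062908 × 326.0 = 67.3 mGal

67.3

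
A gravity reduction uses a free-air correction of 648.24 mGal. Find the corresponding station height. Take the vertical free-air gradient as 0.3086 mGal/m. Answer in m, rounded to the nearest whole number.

h = 648.24 / 0.3086 = 2100.58 m

2101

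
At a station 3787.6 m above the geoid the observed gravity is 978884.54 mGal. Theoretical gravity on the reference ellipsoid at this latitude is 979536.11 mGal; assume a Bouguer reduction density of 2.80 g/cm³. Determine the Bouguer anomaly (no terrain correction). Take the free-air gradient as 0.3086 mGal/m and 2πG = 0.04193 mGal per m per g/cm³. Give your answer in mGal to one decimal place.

72.6

Free-air correction = 0.3086 × 3787.6 = 1168.85 mGal
Free-air anomaly = 978884.54 − 979536.11 + (1168.85) = 517.28 mGal
Bouguer slab correction = 0.04193 × 2.80 × 3787.6 = 444.68 mGal
Simple Bouguer anomaly = 517.28 − (444.68) = 72.60 mGal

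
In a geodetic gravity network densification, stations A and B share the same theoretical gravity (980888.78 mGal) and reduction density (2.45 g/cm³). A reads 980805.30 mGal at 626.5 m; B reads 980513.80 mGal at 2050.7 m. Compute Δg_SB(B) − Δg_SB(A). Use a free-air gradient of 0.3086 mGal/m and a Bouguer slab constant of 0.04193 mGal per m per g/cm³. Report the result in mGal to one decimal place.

1.7

Δg_SB(A) = 980805.30 − 980888.78 + 0.3086×626.5 − 0.04193×2.45×626.5 = 45.50 mGal
Δg_SB(B) = 980513.80 − 980888.78 + 0.3086×2050.7 − 0.04193×2.45×2050.7 = 47.20 mGal
Difference = 47.20 − (45.50) = 1.70 mGal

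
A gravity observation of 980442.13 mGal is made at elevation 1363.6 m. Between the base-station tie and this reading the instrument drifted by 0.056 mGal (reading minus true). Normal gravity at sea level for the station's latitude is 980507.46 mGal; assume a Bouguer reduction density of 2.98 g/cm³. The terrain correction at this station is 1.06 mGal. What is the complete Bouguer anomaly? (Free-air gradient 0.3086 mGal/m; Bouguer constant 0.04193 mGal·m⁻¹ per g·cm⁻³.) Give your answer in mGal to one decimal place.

Drift-corrected reading = 980442.13 − (0.056) = 980442.074 mGal
Free-air correction = 0.3086 × 1363.6 = 420.81 mGal
Free-air anomaly = 980442.074 − 980507.46 + (420.81) = 355.424 mGal
Bouguer slab correction = 0.04193 × 2.98 × 1363.6 = 170.38 mGal
Simple Bouguer anomaly = 355.424 − (170.38) = 185.044 mGal
Complete Bouguer anomaly = 185.044 + 1.06 = 186.104 mGal

186.1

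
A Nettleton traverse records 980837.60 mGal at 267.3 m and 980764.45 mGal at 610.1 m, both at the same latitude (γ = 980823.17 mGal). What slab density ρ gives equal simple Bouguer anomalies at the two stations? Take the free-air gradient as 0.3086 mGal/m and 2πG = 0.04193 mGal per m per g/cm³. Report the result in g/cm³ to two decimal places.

2.27

Δg_obs = 980764.45 − 980837.60 = -73.15 mGal over Δh = 610.1 − 267.3 = 342.8 m
Equal Bouguer anomalies ⇒ Δg_obs + (0.3086 − 0.04193ρ)·Δh = 0
0.3086 − 0.04193ρ = −Δg_obs/Δh = 0.21339
ρ = (0.3086 − 0.21339) / 0.04193 = 2.27 g/cm³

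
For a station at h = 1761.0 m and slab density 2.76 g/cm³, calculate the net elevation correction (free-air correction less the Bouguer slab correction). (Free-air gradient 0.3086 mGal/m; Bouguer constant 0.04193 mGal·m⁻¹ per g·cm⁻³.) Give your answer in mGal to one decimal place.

339.6

Combined gradient = 0.3086 − 0.04193 × 2.76 = 0.1928732 mGal/m
Combined elevation correction = 0.1928732 × 1761.0 = 339.6 mGal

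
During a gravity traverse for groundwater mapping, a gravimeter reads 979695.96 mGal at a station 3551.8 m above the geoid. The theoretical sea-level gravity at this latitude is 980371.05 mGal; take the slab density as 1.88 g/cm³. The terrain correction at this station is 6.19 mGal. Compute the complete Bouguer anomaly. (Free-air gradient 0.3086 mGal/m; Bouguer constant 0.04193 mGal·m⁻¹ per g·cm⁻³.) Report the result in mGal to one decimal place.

147.2

Free-air correction = 0.3086 × 3551.8 = 1096.09 mGal
Free-air anomaly = 979695.96 − 980371.05 + (1096.09) = 421.00 mGal
Bouguer slab correction = 0.04193 × 1.88 × 3551.8 = 279.98 mGal
Simple Bouguer anomaly = 421.00 − (279.98) = 141.02 mGal
Complete Bouguer anomaly = 141.02 + 6.19 = 147.21 mGal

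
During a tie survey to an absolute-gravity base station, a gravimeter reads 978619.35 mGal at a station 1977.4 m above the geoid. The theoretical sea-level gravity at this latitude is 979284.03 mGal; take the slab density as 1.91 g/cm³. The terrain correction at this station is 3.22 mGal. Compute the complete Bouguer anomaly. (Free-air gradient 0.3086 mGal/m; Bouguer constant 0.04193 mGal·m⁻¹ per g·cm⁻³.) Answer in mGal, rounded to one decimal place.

-209.6

Free-air correction = 0.3086 × 1977.4 = 610.23 mGal
Free-air anomaly = 978619.35 − 979284.03 + (610.23) = -54.45 mGal
Bouguer slab correction = 0.04193 × 1.91 × 1977.4 = 158.36 mGal
Simple Bouguer anomaly = -54.45 − (158.36) = -212.81 mGal
Complete Bouguer anomaly = -212.81 + 3.22 = -209.59 mGal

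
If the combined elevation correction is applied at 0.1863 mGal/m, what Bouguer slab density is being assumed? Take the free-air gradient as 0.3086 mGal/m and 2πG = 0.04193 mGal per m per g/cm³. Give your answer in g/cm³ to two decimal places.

0.1863 = 0.3086 − 0.04193 × ρ
ρ = (0.3086 − 0.1863) / 0.04193 = 2.92 g/cm³

2.92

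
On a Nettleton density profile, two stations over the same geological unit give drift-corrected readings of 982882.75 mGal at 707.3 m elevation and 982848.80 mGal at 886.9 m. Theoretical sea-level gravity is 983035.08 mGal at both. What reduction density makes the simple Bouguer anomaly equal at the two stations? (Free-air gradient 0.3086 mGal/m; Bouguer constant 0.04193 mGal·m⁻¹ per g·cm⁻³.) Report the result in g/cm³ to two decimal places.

Δg_obs = 982848.80 − 982882.75 = -33.95 mGal over Δh = 886.9 − 707.3 = 179.6 m
Equal Bouguer anomalies ⇒ Δg_obs + (0.3086 − 0.04193ρ)·Δh = 0
0.3086 − 0.04193ρ = −Δg_obs/Δh = 0.18903
ρ = (0.3086 − 0.18903) / 0.04193 = 2.85 g/cm³

2.85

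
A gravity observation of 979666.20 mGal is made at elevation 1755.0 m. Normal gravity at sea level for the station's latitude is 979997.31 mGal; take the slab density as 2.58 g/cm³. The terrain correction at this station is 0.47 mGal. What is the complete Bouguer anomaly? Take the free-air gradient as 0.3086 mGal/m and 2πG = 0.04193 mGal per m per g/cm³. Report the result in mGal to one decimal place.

Free-air correction = 0.3086 × 1755.0 = 541.59 mGal
Free-air anomaly = 979666.20 − 979997.31 + (541.59) = 210.48 mGal
Bouguer slab correction = 0.04193 × 2.58 × 1755.0 = 189.85 mGal
Simple Bouguer anomaly = 210.48 − (189.85) = 20.63 mGal
Complete Bouguer anomaly = 20.63 + 0.47 = 21.10 mGal

21.1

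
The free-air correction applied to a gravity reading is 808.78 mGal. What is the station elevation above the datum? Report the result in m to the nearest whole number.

2621

h = 808.78 / 0.3086 = 2620.80 m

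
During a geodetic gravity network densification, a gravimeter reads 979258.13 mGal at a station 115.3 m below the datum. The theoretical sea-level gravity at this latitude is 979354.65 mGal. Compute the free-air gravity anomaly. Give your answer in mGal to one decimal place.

Free-air correction = 0.3086 × -115.3 = -35.58 mGal
Free-air anomaly = 979258.13 − 979354.65 + (-35.58) = -132.10 mGal

-132.1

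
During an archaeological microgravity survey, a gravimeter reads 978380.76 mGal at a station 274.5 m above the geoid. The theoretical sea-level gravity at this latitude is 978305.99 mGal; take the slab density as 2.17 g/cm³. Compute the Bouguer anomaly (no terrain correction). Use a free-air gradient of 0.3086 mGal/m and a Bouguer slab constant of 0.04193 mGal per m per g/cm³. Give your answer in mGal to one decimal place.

134.5

Free-air correction = 0.3086 × 274.5 = 84.71 mGal
Free-air anomaly = 978380.76 − 978305.99 + (84.71) = 159.48 mGal
Bouguer slab correction = 0.04193 × 2.17 × 274.5 = 24.98 mGal
Simple Bouguer anomaly = 159.48 − (24.98) = 134.50 mGal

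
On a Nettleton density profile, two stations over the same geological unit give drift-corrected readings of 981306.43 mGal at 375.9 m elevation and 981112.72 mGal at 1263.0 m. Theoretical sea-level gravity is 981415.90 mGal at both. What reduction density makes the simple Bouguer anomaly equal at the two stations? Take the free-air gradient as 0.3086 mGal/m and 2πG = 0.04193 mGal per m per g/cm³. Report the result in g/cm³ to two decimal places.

Δg_obs = 981112.72 − 981306.43 = -193.71 mGal over Δh = 1263.0 − 375.9 = 887.1 m
Equal Bouguer anomalies ⇒ Δg_obs + (0.3086 − 0.04193ρ)·Δh = 0
0.3086 − 0.04193ρ = −Δg_obs/Δh = 0.21836
ρ = (0.3086 − 0.21836) / 0.04193 = 2.15 g/cm³

2.15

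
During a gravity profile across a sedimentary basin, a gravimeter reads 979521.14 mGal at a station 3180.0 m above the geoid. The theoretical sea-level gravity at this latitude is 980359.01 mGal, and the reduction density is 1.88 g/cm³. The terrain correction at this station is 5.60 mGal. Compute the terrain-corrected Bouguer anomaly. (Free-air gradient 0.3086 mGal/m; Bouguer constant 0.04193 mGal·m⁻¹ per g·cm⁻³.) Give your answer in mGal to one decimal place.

-101.6

Free-air correction = 0.3086 × 3180.0 = 981.35 mGal
Free-air anomaly = 979521.14 − 980359.01 + (981.35) = 143.48 mGal
Bouguer slab correction = 0.04193 × 1.88 × 3180.0 = 250.67 mGal
Simple Bouguer anomaly = 143.48 − (250.67) = -107.19 mGal
Complete Bouguer anomaly = -107.19 + 5.60 = -101.59 mGal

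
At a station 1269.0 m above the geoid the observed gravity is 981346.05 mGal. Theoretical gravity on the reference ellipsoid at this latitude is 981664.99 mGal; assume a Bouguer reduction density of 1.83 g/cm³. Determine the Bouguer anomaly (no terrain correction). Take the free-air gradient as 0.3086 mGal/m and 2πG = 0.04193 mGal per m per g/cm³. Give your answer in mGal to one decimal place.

-24.7

Free-air correction = 0.3086 × 1269.0 = 391.61 mGal
Free-air anomaly = 981346.05 − 981664.99 + (391.61) = 72.67 mGal
Bouguer slab correction = 0.04193 × 1.83 × 1269.0 = 97.37 mGal
Simple Bouguer anomaly = 72.67 − (97.37) = -24.70 mGal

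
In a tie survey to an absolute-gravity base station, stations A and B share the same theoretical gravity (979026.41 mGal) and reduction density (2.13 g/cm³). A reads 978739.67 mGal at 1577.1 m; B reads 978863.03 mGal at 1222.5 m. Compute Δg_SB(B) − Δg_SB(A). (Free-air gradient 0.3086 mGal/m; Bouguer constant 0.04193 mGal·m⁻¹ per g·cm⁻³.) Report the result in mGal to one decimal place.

Δg_SB(A) = 978739.67 − 979026.41 + 0.3086×1577.1 − 0.04193×2.13×1577.1 = 59.10 mGal
Δg_SB(B) = 978863.03 − 979026.41 + 0.3086×1222.5 − 0.04193×2.13×1222.5 = 104.70 mGal
Difference = 104.70 − (59.10) = 45.60 mGal

45.6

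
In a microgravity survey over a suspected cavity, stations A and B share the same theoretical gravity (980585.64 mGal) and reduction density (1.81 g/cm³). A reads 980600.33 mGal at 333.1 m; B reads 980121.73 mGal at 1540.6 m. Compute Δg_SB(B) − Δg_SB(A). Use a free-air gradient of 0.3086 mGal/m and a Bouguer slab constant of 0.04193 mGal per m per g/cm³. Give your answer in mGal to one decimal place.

Δg_SB(A) = 980600.33 − 980585.64 + 0.3086×333.1 − 0.04193×1.81×333.1 = 92.20 mGal
Δg_SB(B) = 980121.73 − 980585.64 + 0.3086×1540.6 − 0.04193×1.81×1540.6 = -105.40 mGal
Difference = -105.40 − (92.20) = -197.60 mGal

-197.6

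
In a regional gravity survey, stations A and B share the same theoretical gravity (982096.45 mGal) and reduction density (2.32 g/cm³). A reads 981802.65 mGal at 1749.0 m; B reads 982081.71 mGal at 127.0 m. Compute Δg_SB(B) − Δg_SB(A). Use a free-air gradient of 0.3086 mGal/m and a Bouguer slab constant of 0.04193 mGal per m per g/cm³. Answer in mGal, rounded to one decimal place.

-63.7

Δg_SB(A) = 981802.65 − 982096.45 + 0.3086×1749.0 − 0.04193×2.32×1749.0 = 75.80 mGal
Δg_SB(B) = 982081.71 − 982096.45 + 0.3086×127.0 − 0.04193×2.32×127.0 = 12.10 mGal
Difference = 12.10 − (75.80) = -63.70 mGal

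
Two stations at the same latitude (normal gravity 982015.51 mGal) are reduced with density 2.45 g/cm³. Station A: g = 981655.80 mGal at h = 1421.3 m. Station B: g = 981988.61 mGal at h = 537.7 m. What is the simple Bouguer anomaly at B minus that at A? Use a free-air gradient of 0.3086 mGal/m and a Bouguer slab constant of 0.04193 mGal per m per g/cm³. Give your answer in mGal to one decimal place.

150.9

Δg_SB(A) = 981655.80 − 982015.51 + 0.3086×1421.3 − 0.04193×2.45×1421.3 = -67.10 mGal
Δg_SB(B) = 981988.61 − 982015.51 + 0.3086×537.7 − 0.04193×2.45×537.7 = 83.80 mGal
Difference = 83.80 − (-67.10) = 150.90 mGal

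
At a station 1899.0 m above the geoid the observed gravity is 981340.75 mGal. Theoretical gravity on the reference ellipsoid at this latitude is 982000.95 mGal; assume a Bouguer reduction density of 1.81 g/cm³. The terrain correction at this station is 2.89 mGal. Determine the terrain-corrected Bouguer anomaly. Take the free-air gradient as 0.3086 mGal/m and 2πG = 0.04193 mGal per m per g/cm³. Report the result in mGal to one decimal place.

-215.4

Free-air correction = 0.3086 × 1899.0 = 586.03 mGal
Free-air anomaly = 981340.75 − 982000.95 + (586.03) = -74.17 mGal
Bouguer slab correction = 0.04193 × 1.81 × 1899.0 = 144.12 mGal
Simple Bouguer anomaly = -74.17 − (144.12) = -218.29 mGal
Complete Bouguer anomaly = -218.29 + 2.89 = -215.40 mGal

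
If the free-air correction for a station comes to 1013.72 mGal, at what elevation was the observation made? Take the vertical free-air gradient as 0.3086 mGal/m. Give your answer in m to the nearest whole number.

3285

h = 1013.72 / 0.3086 = 3284.90 m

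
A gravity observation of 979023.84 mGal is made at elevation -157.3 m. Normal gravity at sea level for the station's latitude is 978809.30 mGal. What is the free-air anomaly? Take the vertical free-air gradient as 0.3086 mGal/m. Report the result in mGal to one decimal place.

166.0

Free-air correction = 0.3086 × -157.3 = -48.54 mGal
Free-air anomaly = 979023.84 − 978809.30 + (-48.54) = 166.00 mGal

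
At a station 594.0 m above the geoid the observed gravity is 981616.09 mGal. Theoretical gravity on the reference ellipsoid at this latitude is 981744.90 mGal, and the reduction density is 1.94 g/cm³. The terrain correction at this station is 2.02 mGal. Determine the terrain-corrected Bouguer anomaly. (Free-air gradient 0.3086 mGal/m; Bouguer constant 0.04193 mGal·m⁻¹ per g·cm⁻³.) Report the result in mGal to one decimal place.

Free-air correction = 0.3086 × 594.0 = 183.31 mGal
Free-air anomaly = 981616.09 − 981744.90 + (183.31) = 54.50 mGal
Bouguer slab correction = 0.04193 × 1.94 × 594.0 = 48.32 mGal
Simple Bouguer anomaly = 54.50 − (48.32) = 6.18 mGal
Complete Bouguer anomaly = 6.18 + 2.02 = 8.20 mGal

8.2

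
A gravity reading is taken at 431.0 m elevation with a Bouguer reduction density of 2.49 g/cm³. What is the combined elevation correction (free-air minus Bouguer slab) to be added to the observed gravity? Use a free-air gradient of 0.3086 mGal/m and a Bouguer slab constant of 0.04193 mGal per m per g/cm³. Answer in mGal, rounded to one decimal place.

88.0

Combined gradient = 0.3086 − 0.04193 × 2.49 = 0.2041943 mGal/m
Combined elevation correction = 0.2041943 × 431.0 = 88.0 mGal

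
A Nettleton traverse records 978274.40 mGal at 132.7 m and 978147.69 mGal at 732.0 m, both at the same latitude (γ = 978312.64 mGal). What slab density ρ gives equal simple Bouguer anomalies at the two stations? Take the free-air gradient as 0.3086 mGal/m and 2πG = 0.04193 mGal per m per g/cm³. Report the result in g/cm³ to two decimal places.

2.32

Δg_obs = 978147.69 − 978274.40 = -126.71 mGal over Δh = 732.0 − 132.7 = 599.3 m
Equal Bouguer anomalies ⇒ Δg_obs + (0.3086 − 0.04193ρ)·Δh = 0
0.3086 − 0.04193ρ = −Δg_obs/Δh = 0.21143
ρ = (0.3086 − 0.21143) / 0.04193 = 2.32 g/cm³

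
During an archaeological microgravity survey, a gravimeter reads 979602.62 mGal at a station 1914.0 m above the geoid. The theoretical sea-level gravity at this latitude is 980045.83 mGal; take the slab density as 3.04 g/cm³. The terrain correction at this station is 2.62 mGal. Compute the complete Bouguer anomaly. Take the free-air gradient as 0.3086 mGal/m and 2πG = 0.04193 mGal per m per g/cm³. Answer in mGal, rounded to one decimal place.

-93.9

Free-air correction = 0.3086 × 1914.0 = 590.66 mGal
Free-air anomaly = 979602.62 − 980045.83 + (590.66) = 147.45 mGal
Bouguer slab correction = 0.04193 × 3.04 × 1914.0 = 243.97 mGal
Simple Bouguer anomaly = 147.45 − (243.97) = -96.52 mGal
Complete Bouguer anomaly = -96.52 + 2.62 = -93.90 mGal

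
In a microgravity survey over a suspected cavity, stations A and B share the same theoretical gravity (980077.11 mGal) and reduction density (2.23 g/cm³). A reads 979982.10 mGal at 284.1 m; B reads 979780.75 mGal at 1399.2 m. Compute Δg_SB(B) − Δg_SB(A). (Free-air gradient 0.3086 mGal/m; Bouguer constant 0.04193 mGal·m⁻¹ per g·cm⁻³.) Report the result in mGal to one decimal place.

Δg_SB(A) = 979982.10 − 980077.11 + 0.3086×284.1 − 0.04193×2.23×284.1 = -33.90 mGal
Δg_SB(B) = 979780.75 − 980077.11 + 0.3086×1399.2 − 0.04193×2.23×1399.2 = 4.60 mGal
Difference = 4.60 − (-33.90) = 38.50 mGal

38.5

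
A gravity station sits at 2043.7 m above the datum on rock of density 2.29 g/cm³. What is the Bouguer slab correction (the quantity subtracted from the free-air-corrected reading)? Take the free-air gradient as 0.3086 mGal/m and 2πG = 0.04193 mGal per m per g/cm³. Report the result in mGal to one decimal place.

Bouguer slab correction = 0.04193 × 2.29 × 2043.7 = 196.2 mGal

196.2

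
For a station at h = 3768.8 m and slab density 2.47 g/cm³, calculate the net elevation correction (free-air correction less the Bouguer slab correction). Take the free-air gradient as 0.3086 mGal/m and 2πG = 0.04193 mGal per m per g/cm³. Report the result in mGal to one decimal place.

Combined gradient = 0.3086 − 0.04193 × 2.47 = 0.2050329 mGal/m
Combined elevation correction = 0.2050329 × 3768.8 = 772.7 mGal

772.7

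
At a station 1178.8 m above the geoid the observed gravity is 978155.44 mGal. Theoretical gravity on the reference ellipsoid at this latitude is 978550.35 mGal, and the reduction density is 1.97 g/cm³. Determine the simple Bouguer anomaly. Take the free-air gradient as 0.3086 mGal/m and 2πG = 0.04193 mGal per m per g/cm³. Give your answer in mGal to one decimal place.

Free-air correction = 0.3086 × 1178.8 = 363.78 mGal
Free-air anomaly = 978155.44 − 978550.35 + (363.78) = -31.13 mGal
Bouguer slab correction = 0.04193 × 1.97 × 1178.8 = 97.37 mGal
Simple Bouguer anomaly = -31.13 − (97.37) = -128.50 mGal

-128.5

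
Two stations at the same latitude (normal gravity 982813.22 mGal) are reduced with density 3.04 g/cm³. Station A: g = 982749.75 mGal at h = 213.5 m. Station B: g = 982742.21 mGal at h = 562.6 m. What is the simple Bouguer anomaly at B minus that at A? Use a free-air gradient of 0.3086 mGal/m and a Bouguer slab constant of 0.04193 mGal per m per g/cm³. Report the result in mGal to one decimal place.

Δg_SB(A) = 982749.75 − 982813.22 + 0.3086×213.5 − 0.04193×3.04×213.5 = -24.80 mGal
Δg_SB(B) = 982742.21 − 982813.22 + 0.3086×562.6 − 0.04193×3.04×562.6 = 30.90 mGal
Difference = 30.90 − (-24.80) = 55.70 mGal

55.7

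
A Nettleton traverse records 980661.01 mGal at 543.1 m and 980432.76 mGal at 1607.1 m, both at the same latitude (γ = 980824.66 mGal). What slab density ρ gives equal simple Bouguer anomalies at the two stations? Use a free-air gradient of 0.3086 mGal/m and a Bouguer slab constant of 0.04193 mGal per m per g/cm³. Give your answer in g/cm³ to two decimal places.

Δg_obs = 980432.76 − 980661.01 = -228.25 mGal over Δh = 1607.1 − 543.1 = 1064.0 m
Equal Bouguer anomalies ⇒ Δg_obs + (0.3086 − 0.04193ρ)·Δh = 0
0.3086 − 0.04193ρ = −Δg_obs/Δh = 0.21452
ρ = (0.3086 − 0.21452) / 0.04193 = 2.24 g/cm³

2.24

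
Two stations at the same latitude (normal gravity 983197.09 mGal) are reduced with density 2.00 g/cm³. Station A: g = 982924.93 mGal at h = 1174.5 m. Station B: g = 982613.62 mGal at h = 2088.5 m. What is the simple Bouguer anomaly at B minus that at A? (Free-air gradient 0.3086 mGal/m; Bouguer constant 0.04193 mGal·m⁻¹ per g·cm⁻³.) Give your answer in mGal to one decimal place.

Δg_SB(A) = 982924.93 − 983197.09 + 0.3086×1174.5 − 0.04193×2.00×1174.5 = -8.20 mGal
Δg_SB(B) = 982613.62 − 983197.09 + 0.3086×2088.5 − 0.04193×2.00×2088.5 = -114.10 mGal
Difference = -114.10 − (-8.20) = -105.90 mGal

-105.9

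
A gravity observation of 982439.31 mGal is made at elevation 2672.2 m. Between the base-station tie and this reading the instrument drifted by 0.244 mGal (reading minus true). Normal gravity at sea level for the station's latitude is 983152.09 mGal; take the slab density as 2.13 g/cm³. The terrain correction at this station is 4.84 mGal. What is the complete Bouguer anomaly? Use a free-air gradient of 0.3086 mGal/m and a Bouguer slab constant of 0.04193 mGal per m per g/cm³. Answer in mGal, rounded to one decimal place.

-122.2

Drift-corrected reading = 982439.31 − (0.244) = 982439.066 mGal
Free-air correction = 0.3086 × 2672.2 = 824.64 mGal
Free-air anomaly = 982439.066 − 983152.09 + (824.64) = 111.616 mGal
Bouguer slab correction = 0.04193 × 2.13 × 2672.2 = 238.66 mGal
Simple Bouguer anomaly = 111.616 − (238.66) = -127.044 mGal
Complete Bouguer anomaly = -127.044 + 4.84 = -122.204 mGal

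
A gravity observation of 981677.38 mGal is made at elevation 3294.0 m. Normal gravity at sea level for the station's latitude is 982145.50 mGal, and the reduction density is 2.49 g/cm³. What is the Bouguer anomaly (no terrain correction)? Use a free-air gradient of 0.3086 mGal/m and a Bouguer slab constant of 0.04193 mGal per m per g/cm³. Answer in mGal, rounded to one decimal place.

Free-air correction = 0.3086 × 3294.0 = 1016.53 mGal
Free-air anomaly = 981677.38 − 982145.50 + (1016.53) = 548.41 mGal
Bouguer slab correction = 0.04193 × 2.49 × 3294.0 = 343.91 mGal
Simple Bouguer anomaly = 548.41 − (343.91) = 204.50 mGal

204.5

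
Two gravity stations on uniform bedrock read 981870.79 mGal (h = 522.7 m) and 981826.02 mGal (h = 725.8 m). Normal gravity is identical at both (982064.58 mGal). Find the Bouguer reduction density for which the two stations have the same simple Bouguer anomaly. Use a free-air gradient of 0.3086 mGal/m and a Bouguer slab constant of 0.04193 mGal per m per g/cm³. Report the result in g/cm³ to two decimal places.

2.10

Δg_obs = 981826.02 − 981870.79 = -44.77 mGal over Δh = 725.8 − 522.7 = 203.1 m
Equal Bouguer anomalies ⇒ Δg_obs + (0.3086 − 0.04193ρ)·Δh = 0
0.3086 − 0.04193ρ = −Δg_obs/Δh = 0.22043
ρ = (0.3086 − 0.22043) / 0.04193 = 2.10 g/cm³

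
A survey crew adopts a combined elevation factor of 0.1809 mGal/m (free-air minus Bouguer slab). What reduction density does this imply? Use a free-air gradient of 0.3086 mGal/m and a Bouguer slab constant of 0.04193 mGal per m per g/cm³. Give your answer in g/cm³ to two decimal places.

3.05

0.1809 = 0.3086 − 0.04193 × ρ
ρ = (0.3086 − 0.1809) / 0.04193 = 3.05 g/cm³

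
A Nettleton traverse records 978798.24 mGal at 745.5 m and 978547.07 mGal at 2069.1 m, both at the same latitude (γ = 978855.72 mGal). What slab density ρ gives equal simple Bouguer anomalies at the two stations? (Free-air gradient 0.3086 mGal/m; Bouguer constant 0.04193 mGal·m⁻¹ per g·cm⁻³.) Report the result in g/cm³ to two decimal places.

Δg_obs = 978547.07 − 978798.24 = -251.17 mGal over Δh = 2069.1 − 745.5 = 1323.6 m
Equal Bouguer anomalies ⇒ Δg_obs + (0.3086 − 0.04193ρ)·Δh = 0
0.3086 − 0.04193ρ = −Δg_obs/Δh = 0.18976
ρ = (0.3086 − 0.18976) / 0.04193 = 2.83 g/cm³

2.83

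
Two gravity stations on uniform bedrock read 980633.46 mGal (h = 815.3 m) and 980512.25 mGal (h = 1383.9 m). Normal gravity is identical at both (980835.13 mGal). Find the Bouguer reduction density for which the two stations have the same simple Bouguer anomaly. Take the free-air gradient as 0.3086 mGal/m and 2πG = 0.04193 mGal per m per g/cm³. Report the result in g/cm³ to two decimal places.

Δg_obs = 980512.25 − 980633.46 = -121.21 mGal over Δh = 1383.9 − 815.3 = 568.6 m
Equal Bouguer anomalies ⇒ Δg_obs + (0.3086 − 0.04193ρ)·Δh = 0
0.3086 − 0.04193ρ = −Δg_obs/Δh = 0.21317
ρ = (0.3086 − 0.21317) / 0.04193 = 2.28 g/cm³

2.28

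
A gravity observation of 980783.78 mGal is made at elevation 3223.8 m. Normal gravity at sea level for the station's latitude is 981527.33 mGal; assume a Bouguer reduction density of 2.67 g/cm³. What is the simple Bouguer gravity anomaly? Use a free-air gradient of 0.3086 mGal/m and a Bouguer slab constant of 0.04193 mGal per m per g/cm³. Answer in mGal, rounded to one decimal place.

-109.6

Free-air correction = 0.3086 × 3223.8 = 994.86 mGal
Free-air anomaly = 980783.78 − 981527.33 + (994.86) = 251.31 mGal
Bouguer slab correction = 0.04193 × 2.67 × 3223.8 = 360.91 mGal
Simple Bouguer anomaly = 251.31 − (360.91) = -109.60 mGal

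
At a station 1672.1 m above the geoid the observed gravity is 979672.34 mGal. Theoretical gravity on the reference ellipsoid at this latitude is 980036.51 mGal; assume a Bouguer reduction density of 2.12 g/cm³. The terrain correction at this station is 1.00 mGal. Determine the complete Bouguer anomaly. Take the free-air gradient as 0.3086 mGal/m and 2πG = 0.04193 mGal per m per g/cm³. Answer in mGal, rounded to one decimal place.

4.2

Free-air correction = 0.3086 × 1672.1 = 516.01 mGal
Free-air anomaly = 979672.34 − 980036.51 + (516.01) = 151.84 mGal
Bouguer slab correction = 0.04193 × 2.12 × 1672.1 = 148.64 mGal
Simple Bouguer anomaly = 151.84 − (148.64) = 3.20 mGal
Complete Bouguer anomaly = 3.20 + 1.00 = 4.20 mGal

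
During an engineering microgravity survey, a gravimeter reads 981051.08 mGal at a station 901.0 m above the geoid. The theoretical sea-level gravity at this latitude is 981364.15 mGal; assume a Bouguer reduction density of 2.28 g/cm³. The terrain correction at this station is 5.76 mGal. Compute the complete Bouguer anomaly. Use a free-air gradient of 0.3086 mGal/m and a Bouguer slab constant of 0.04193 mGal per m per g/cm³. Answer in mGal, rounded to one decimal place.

-115.4

Free-air correction = 0.3086 × 901.0 = 278.05 mGal
Free-air anomaly = 981051.08 − 981364.15 + (278.05) = -35.02 mGal
Bouguer slab correction = 0.04193 × 2.28 × 901.0 = 86.14 mGal
Simple Bouguer anomaly = -35.02 − (86.14) = -121.16 mGal
Complete Bouguer anomaly = -121.16 + 5.76 = -115.40 mGal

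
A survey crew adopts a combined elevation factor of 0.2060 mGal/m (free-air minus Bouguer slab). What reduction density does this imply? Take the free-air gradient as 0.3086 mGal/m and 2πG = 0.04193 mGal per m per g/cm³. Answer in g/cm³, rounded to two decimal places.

0.2060 = 0.3086 − 0.04193 × ρ
ρ = (0.3086 − 0.2060) / 0.04193 = 2.45 g/cm³

2.45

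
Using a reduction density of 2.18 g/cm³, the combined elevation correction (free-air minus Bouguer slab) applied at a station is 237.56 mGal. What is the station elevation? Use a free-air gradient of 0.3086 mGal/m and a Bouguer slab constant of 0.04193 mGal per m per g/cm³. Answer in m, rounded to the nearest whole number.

1094

Combined gradient = 0.3086 − 0.04193 × 2.18 = 0.2171926 mGal/m
h = 237.56 / 0.2171926 = 1093.78 m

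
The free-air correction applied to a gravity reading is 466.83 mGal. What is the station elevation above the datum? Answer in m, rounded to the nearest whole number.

1513

h = 466.83 / 0.3086 = 1512.73 m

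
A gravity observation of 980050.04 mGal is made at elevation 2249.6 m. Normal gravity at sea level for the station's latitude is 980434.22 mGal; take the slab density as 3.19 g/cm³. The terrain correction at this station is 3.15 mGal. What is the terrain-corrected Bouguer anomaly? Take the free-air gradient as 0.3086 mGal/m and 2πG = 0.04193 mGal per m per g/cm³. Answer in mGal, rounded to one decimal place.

Free-air correction = 0.3086 × 2249.6 = 694.23 mGal
Free-air anomaly = 980050.04 − 980434.22 + (694.23) = 310.05 mGal
Bouguer slab correction = 0.04193 × 3.19 × 2249.6 = 300.90 mGal
Simple Bouguer anomaly = 310.05 − (300.90) = 9.15 mGal
Complete Bouguer anomaly = 9.15 + 3.15 = 12.30 mGal

12.3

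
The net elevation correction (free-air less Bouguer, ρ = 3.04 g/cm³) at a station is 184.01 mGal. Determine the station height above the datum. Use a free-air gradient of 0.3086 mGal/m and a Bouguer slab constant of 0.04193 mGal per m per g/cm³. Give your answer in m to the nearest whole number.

1016

Combined gradient = 0.3086 − 0.04193 × 3.04 = 0.1811328 mGal/m
h = 184.01 / 0.1811328 = 1015.88 m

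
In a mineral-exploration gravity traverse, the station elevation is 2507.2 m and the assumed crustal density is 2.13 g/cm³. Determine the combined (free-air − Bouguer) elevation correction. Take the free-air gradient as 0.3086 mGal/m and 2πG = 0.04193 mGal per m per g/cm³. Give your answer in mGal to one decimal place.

549.8

Combined gradient = 0.3086 − 0.04193 × 2.13 = 0.2192891 mGal/m
Combined elevation correction = 0.2192891 × 2507.2 = 549.8 mGal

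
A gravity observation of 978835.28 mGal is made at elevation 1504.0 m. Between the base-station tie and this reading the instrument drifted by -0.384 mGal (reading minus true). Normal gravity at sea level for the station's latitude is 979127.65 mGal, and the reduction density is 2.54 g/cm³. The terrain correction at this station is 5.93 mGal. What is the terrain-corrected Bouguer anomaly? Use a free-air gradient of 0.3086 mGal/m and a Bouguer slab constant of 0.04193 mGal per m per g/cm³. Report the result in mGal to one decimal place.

Drift-corrected reading = 978835.28 − (-0.384) = 978835.664 mGal
Free-air correction = 0.3086 × 1504.0 = 464.13 mGal
Free-air anomaly = 978835.664 − 979127.65 + (464.13) = 172.144 mGal
Bouguer slab correction = 0.04193 × 2.54 × 1504.0 = 160.18 mGal
Simple Bouguer anomaly = 172.144 − (160.18) = 11.964 mGal
Complete Bouguer anomaly = 11.964 + 5.93 = 17.894 mGal

17.9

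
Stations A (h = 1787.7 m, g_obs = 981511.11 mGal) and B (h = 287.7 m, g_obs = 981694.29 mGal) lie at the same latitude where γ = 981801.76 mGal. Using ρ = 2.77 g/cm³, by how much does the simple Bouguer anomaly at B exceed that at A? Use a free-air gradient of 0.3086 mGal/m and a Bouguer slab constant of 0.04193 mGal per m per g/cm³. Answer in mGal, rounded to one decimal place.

-105.5

Δg_SB(A) = 981511.11 − 981801.76 + 0.3086×1787.7 − 0.04193×2.77×1787.7 = 53.40 mGal
Δg_SB(B) = 981694.29 − 981801.76 + 0.3086×287.7 − 0.04193×2.77×287.7 = -52.10 mGal
Difference = -52.10 − (53.40) = -105.50 mGal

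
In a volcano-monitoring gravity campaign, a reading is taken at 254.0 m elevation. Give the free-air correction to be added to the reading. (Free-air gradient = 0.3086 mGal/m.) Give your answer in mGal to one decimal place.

Free-air correction = 0.3086 × 254.0 = 78.4 mGal

78.4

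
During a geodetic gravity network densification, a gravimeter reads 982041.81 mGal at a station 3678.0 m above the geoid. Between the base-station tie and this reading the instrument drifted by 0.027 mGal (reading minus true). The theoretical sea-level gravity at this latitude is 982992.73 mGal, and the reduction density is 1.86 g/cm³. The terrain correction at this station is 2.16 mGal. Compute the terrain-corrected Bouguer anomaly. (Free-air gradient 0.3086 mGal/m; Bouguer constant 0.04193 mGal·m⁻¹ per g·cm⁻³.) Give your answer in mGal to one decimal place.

Drift-corrected reading = 982041.81 − (0.027) = 982041.783 mGal
Free-air correction = 0.3086 × 3678.0 = 1135.03 mGal
Free-air anomaly = 982041.783 − 982992.73 + (1135.03) = 184.083 mGal
Bouguer slab correction = 0.04193 × 1.86 × 3678.0 = 286.85 mGal
Simple Bouguer anomaly = 184.083 − (286.85) = -102.767 mGal
Complete Bouguer anomaly = -102.767 + 2.16 = -100.607 mGal

-100.6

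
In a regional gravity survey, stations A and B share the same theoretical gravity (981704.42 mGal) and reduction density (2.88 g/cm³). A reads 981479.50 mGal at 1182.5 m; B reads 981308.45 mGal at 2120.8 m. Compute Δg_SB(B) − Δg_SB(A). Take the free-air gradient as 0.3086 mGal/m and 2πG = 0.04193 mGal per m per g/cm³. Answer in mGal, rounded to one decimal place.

5.2

Δg_SB(A) = 981479.50 − 981704.42 + 0.3086×1182.5 − 0.04193×2.88×1182.5 = -2.80 mGal
Δg_SB(B) = 981308.45 − 981704.42 + 0.3086×2120.8 − 0.04193×2.88×2120.8 = 2.40 mGal
Difference = 2.40 − (-2.80) = 5.20 mGal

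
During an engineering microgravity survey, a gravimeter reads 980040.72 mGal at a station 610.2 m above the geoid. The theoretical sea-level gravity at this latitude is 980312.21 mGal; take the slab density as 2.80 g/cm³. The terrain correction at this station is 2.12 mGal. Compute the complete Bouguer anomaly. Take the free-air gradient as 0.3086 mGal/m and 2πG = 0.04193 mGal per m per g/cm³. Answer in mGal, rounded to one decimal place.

Free-air correction = 0.3086 × 610.2 = 188.31 mGal
Free-air anomaly = 980040.72 − 980312.21 + (188.31) = -83.18 mGal
Bouguer slab correction = 0.04193 × 2.80 × 610.2 = 71.64 mGal
Simple Bouguer anomaly = -83.18 − (71.64) = -154.82 mGal
Complete Bouguer anomaly = -154.82 + 2.12 = -152.70 mGal

-152.7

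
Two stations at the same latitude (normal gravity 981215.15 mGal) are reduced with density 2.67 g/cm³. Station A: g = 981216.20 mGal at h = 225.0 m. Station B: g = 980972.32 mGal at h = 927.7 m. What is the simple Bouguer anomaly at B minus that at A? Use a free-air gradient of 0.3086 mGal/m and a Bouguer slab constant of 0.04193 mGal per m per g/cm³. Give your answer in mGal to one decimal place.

-105.7

Δg_SB(A) = 981216.20 − 981215.15 + 0.3086×225.0 − 0.04193×2.67×225.0 = 45.30 mGal
Δg_SB(B) = 980972.32 − 981215.15 + 0.3086×927.7 − 0.04193×2.67×927.7 = -60.40 mGal
Difference = -60.40 − (45.30) = -105.70 mGal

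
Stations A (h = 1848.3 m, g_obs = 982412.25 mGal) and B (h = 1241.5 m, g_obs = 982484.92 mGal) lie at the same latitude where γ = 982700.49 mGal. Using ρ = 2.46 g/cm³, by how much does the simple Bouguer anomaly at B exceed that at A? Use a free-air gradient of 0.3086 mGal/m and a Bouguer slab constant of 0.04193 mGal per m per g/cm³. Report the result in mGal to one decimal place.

Δg_SB(A) = 982412.25 − 982700.49 + 0.3086×1848.3 − 0.04193×2.46×1848.3 = 91.50 mGal
Δg_SB(B) = 982484.92 − 982700.49 + 0.3086×1241.5 − 0.04193×2.46×1241.5 = 39.50 mGal
Difference = 39.50 − (91.50) = -52.00 mGal

-52.0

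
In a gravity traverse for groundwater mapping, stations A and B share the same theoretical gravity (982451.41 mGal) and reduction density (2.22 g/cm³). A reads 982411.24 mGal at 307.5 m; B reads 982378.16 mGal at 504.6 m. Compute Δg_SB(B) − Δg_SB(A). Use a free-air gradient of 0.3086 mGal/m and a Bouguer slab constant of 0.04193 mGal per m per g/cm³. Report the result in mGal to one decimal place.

9.4

Δg_SB(A) = 982411.24 − 982451.41 + 0.3086×307.5 − 0.04193×2.22×307.5 = 26.10 mGal
Δg_SB(B) = 982378.16 − 982451.41 + 0.3086×504.6 − 0.04193×2.22×504.6 = 35.50 mGal
Difference = 35.50 − (26.10) = 9.40 mGal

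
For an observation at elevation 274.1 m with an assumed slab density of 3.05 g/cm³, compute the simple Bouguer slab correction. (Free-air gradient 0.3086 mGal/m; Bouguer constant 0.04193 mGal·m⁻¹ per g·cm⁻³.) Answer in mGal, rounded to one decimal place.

Bouguer slab correction = 0.04193 × 3.05 × 274.1 = 35.1 mGal

35.1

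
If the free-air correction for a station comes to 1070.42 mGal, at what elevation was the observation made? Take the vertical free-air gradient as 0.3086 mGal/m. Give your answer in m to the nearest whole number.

3469

h = 1070.42 / 0.3086 = 3468.63 m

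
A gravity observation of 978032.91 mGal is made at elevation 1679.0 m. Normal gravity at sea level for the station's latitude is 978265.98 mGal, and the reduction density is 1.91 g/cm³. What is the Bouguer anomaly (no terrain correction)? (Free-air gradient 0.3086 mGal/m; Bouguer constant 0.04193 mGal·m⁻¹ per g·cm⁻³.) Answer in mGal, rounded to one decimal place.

150.6

Free-air correction = 0.3086 × 1679.0 = 518.14 mGal
Free-air anomaly = 978032.91 − 978265.98 + (518.14) = 285.07 mGal
Bouguer slab correction = 0.04193 × 1.91 × 1679.0 = 134.46 mGal
Simple Bouguer anomaly = 285.07 − (134.46) = 150.61 mGal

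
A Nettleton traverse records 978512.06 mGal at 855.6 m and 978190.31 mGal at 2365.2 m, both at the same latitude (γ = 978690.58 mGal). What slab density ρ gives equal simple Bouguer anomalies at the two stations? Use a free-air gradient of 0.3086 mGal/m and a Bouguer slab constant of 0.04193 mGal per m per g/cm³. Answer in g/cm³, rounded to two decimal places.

2.28

Δg_obs = 978190.31 − 978512.06 = -321.75 mGal over Δh = 2365.2 − 855.6 = 1509.6 m
Equal Bouguer anomalies ⇒ Δg_obs + (0.3086 − 0.04193ρ)·Δh = 0
0.3086 − 0.04193ρ = −Δg_obs/Δh = 0.21314
ρ = (0.3086 − 0.21314) / 0.04193 = 2.28 g/cm³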